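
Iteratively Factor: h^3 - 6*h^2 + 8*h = (h - 2)*(h^2 - 4*h) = h*(h - 2)*(h - 4)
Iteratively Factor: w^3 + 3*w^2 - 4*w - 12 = (w - 2)*(w^2 + 5*w + 6) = (w - 2)*(w + 3)*(w + 2)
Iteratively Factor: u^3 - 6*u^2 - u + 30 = (u - 5)*(u^2 - u - 6) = (u - 5)*(u + 2)*(u - 3)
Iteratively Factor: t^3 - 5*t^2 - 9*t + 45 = (t + 3)*(t^2 - 8*t + 15) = (t - 3)*(t + 3)*(t - 5)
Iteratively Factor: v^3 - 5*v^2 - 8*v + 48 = (v + 3)*(v^2 - 8*v + 16) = (v - 4)*(v + 3)*(v - 4)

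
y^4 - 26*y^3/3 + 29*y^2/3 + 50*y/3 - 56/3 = (y - 7)*(y - 2)*(y - 1)*(y + 4/3)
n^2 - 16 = (n - 4)*(n + 4)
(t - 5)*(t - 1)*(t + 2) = t^3 - 4*t^2 - 7*t + 10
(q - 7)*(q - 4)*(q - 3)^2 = q^4 - 17*q^3 + 103*q^2 - 267*q + 252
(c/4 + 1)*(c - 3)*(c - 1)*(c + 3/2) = c^4/4 + 3*c^3/8 - 13*c^2/4 - 15*c/8 + 9/2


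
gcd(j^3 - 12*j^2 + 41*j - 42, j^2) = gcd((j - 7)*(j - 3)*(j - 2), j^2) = 1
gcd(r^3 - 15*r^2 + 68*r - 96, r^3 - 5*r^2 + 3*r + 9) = r - 3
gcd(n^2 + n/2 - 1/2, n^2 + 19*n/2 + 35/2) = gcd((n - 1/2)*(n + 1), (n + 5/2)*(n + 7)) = 1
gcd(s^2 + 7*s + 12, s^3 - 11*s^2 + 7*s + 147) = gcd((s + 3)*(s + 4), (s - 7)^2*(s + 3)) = s + 3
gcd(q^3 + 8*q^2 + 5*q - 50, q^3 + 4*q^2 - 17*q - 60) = q + 5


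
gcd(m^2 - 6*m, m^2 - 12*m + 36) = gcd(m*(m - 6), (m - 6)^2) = m - 6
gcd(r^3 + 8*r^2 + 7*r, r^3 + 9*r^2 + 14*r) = r^2 + 7*r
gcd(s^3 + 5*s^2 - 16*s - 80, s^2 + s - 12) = s + 4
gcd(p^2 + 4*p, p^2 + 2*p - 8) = p + 4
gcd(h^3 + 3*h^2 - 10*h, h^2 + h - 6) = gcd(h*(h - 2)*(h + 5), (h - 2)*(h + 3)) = h - 2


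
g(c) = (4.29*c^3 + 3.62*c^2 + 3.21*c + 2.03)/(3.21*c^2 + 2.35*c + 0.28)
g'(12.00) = 1.33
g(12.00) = 16.25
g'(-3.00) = 1.26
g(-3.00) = -4.11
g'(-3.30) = 1.27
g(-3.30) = -4.49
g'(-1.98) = 1.19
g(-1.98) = -2.85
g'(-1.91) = 1.18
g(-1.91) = -2.77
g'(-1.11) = 1.47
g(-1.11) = -1.81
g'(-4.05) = 1.29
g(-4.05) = -5.45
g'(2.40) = 1.20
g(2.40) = 3.68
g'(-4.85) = 1.31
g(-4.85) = -6.49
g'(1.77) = 1.09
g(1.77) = 2.96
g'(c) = (-6.42*c - 2.35)*(4.29*c^3 + 3.62*c^2 + 3.21*c + 2.03)/(3.21*c^2 + 2.35*c + 0.28)^2 + (12.87*c^2 + 7.24*c + 3.21)/(3.21*c^2 + 2.35*c + 0.28) = (13.7709*c^4 + 20.163*c^3 + 1.8065*c^2 - 11.0054*c - 3.8717)/(10.3041*c^4 + 15.087*c^3 + 7.3201*c^2 + 1.316*c + 0.0784)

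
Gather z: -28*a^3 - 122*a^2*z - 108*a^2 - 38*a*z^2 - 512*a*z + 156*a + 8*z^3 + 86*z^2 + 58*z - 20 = -28*a^3 - 108*a^2 + 156*a + 8*z^3 + z^2*(86 - 38*a) + z*(-122*a^2 - 512*a + 58) - 20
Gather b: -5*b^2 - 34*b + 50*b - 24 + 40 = -5*b^2 + 16*b + 16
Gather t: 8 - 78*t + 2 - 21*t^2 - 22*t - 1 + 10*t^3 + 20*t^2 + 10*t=10*t^3 - t^2 - 90*t + 9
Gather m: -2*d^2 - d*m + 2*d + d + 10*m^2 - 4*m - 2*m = -2*d^2 + 3*d + 10*m^2 + m*(-d - 6)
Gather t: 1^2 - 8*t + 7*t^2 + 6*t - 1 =7*t^2 - 2*t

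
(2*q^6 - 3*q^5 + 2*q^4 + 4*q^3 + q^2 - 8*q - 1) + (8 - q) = 2*q^6 - 3*q^5 + 2*q^4 + 4*q^3 + q^2 - 9*q + 7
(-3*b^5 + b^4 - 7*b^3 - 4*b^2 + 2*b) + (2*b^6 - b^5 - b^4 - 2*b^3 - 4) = 2*b^6 - 4*b^5 - 9*b^3 - 4*b^2 + 2*b - 4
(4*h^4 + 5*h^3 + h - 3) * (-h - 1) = -4*h^5 - 9*h^4 - 5*h^3 - h^2 + 2*h + 3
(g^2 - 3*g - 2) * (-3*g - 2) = -3*g^3 + 7*g^2 + 12*g + 4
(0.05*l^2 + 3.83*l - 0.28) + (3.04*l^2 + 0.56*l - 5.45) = 3.09*l^2 + 4.39*l - 5.73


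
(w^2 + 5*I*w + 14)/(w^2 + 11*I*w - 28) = (w - 2*I)/(w + 4*I)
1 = 1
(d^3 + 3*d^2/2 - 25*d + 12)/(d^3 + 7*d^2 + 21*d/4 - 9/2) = 2*(d - 4)/(2*d + 3)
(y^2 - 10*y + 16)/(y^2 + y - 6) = (y - 8)/(y + 3)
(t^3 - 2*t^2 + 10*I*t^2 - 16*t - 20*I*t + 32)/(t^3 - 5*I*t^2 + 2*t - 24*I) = (t^2 + t*(-2 + 8*I) - 16*I)/(t^2 - 7*I*t - 12)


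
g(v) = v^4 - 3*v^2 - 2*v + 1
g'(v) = 4*v^3 - 6*v - 2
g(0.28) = 0.21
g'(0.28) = -3.59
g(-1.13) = 1.06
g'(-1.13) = -0.99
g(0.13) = 0.69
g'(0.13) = -2.77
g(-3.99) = 214.67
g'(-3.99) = -232.14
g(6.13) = 1288.03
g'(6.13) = 882.61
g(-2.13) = 12.23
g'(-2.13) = -27.87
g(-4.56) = 380.11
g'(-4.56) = -353.92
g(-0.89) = 1.03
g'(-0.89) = 0.52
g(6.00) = 1177.00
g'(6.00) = 826.00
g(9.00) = 6301.00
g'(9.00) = 2860.00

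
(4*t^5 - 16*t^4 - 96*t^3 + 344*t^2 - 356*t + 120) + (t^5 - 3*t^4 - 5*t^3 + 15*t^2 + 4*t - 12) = 5*t^5 - 19*t^4 - 101*t^3 + 359*t^2 - 352*t + 108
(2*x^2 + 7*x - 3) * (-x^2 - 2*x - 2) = -2*x^4 - 11*x^3 - 15*x^2 - 8*x + 6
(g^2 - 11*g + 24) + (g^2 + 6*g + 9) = 2*g^2 - 5*g + 33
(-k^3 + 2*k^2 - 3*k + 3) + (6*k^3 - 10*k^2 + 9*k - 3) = 5*k^3 - 8*k^2 + 6*k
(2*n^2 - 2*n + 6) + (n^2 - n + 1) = 3*n^2 - 3*n + 7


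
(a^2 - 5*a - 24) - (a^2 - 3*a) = -2*a - 24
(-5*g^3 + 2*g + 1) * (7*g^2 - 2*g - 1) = -35*g^5 + 10*g^4 + 19*g^3 + 3*g^2 - 4*g - 1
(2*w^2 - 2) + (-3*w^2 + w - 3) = -w^2 + w - 5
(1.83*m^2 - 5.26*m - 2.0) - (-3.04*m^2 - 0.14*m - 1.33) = 4.87*m^2 - 5.12*m - 0.67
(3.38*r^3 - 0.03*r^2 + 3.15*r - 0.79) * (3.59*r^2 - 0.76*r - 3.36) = 12.1342*r^5 - 2.6765*r^4 - 0.0255000000000011*r^3 - 5.1293*r^2 - 9.9836*r + 2.6544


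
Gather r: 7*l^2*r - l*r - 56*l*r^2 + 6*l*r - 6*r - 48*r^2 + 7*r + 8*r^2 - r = r^2*(-56*l - 40) + r*(7*l^2 + 5*l)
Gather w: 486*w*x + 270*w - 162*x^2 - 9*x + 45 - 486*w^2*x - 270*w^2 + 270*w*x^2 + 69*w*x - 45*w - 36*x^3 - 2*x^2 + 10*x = w^2*(-486*x - 270) + w*(270*x^2 + 555*x + 225) - 36*x^3 - 164*x^2 + x + 45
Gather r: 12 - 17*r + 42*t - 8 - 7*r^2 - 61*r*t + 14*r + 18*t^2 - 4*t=-7*r^2 + r*(-61*t - 3) + 18*t^2 + 38*t + 4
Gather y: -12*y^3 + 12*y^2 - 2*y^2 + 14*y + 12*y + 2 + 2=-12*y^3 + 10*y^2 + 26*y + 4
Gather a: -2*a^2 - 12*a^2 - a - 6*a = -14*a^2 - 7*a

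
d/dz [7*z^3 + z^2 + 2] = z*(21*z + 2)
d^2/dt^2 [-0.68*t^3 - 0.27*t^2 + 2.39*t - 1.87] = -4.08*t - 0.54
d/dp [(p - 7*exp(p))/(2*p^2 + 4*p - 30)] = ((1 - 7*exp(p))*(p^2 + 2*p - 15)/2 - (p + 1)*(p - 7*exp(p)))/(p^2 + 2*p - 15)^2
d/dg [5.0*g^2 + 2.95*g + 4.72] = 10.0*g + 2.95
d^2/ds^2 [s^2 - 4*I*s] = 2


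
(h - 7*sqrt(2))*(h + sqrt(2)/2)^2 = h^3 - 6*sqrt(2)*h^2 - 27*h/2 - 7*sqrt(2)/2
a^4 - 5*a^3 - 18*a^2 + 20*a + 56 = (a - 7)*(a - 2)*(a + 2)^2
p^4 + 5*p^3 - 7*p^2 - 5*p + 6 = (p - 1)^2*(p + 1)*(p + 6)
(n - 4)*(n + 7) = n^2 + 3*n - 28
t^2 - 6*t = t*(t - 6)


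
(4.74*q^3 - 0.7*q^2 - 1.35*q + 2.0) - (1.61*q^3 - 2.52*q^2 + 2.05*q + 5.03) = 3.13*q^3 + 1.82*q^2 - 3.4*q - 3.03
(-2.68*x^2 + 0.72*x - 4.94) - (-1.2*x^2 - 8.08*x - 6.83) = -1.48*x^2 + 8.8*x + 1.89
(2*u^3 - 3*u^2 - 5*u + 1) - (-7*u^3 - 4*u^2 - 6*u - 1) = 9*u^3 + u^2 + u + 2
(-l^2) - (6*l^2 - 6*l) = -7*l^2 + 6*l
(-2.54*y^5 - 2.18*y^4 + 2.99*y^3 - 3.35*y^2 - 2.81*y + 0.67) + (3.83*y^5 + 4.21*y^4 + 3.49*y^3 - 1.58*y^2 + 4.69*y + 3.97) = 1.29*y^5 + 2.03*y^4 + 6.48*y^3 - 4.93*y^2 + 1.88*y + 4.64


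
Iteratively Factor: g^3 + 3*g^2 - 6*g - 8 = (g + 1)*(g^2 + 2*g - 8) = (g - 2)*(g + 1)*(g + 4)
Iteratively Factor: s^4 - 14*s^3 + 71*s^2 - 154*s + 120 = (s - 2)*(s^3 - 12*s^2 + 47*s - 60) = (s - 4)*(s - 2)*(s^2 - 8*s + 15) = (s - 5)*(s - 4)*(s - 2)*(s - 3)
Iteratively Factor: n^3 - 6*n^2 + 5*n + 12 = (n - 3)*(n^2 - 3*n - 4) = (n - 3)*(n + 1)*(n - 4)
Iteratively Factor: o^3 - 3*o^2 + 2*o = (o - 2)*(o^2 - o) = (o - 2)*(o - 1)*(o)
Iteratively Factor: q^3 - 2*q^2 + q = (q)*(q^2 - 2*q + 1) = q*(q - 1)*(q - 1)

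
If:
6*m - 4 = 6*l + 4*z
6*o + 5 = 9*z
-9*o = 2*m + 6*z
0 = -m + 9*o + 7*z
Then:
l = -287/363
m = 15/121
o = -100/363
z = 45/121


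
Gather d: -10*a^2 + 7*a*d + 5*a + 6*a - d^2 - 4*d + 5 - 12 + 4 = -10*a^2 + 11*a - d^2 + d*(7*a - 4) - 3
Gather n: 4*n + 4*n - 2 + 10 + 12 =8*n + 20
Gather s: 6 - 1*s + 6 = 12 - s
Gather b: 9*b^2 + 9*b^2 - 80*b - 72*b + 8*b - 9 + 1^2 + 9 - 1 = 18*b^2 - 144*b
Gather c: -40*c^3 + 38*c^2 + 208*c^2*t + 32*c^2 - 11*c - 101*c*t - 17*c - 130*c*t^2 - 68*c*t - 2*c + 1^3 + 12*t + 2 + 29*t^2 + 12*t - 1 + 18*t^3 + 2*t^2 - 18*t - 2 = -40*c^3 + c^2*(208*t + 70) + c*(-130*t^2 - 169*t - 30) + 18*t^3 + 31*t^2 + 6*t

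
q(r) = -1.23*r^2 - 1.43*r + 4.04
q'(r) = -2.46*r - 1.43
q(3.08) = -12.03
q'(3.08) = -9.01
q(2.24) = -5.33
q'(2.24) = -6.94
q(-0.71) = 4.44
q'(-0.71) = 0.32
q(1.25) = 0.33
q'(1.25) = -4.50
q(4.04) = -21.81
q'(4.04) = -11.37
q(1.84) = -2.76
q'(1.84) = -5.96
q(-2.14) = 1.47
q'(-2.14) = 3.83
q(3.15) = -12.67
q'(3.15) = -9.18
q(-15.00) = -251.26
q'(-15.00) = 35.47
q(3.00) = -11.32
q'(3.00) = -8.81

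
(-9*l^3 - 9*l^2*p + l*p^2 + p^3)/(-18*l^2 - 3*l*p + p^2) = (-3*l^2 - 2*l*p + p^2)/(-6*l + p)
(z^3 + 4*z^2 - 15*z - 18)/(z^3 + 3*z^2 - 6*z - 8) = (z^2 + 3*z - 18)/(z^2 + 2*z - 8)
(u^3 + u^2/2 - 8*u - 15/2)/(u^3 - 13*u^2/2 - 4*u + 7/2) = (2*u^2 - u - 15)/(2*u^2 - 15*u + 7)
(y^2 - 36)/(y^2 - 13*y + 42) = (y + 6)/(y - 7)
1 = 1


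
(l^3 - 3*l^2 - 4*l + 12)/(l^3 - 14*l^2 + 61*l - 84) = (l^2 - 4)/(l^2 - 11*l + 28)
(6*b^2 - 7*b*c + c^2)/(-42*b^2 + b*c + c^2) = (-b + c)/(7*b + c)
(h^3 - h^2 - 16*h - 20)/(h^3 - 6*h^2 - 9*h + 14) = (h^2 - 3*h - 10)/(h^2 - 8*h + 7)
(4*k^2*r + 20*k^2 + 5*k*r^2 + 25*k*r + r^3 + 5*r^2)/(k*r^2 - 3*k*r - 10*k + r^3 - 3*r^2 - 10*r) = (4*k*r + 20*k + r^2 + 5*r)/(r^2 - 3*r - 10)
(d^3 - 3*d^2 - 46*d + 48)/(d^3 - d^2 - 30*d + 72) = (d^2 - 9*d + 8)/(d^2 - 7*d + 12)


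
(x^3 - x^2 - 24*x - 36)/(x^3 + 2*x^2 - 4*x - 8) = (x^2 - 3*x - 18)/(x^2 - 4)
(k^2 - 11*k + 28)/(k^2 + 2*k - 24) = (k - 7)/(k + 6)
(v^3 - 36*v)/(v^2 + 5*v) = (v^2 - 36)/(v + 5)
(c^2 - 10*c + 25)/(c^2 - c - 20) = (c - 5)/(c + 4)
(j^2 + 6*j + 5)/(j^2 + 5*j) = (j + 1)/j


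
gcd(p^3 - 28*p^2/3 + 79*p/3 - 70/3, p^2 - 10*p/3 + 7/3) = p - 7/3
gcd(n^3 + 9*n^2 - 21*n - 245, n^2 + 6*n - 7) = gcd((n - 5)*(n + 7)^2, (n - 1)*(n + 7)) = n + 7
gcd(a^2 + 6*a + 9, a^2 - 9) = a + 3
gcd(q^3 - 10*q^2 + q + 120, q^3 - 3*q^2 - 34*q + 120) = q - 5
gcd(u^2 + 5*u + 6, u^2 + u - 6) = u + 3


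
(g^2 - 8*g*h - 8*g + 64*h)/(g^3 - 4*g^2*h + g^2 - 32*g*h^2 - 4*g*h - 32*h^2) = (g - 8)/(g^2 + 4*g*h + g + 4*h)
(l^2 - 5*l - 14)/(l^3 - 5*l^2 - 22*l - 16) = (l - 7)/(l^2 - 7*l - 8)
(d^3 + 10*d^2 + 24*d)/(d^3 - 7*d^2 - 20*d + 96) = d*(d + 6)/(d^2 - 11*d + 24)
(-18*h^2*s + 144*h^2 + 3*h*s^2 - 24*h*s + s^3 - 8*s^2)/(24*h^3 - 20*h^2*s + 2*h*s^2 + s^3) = (-3*h*s + 24*h + s^2 - 8*s)/(4*h^2 - 4*h*s + s^2)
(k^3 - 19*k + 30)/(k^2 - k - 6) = (k^2 + 3*k - 10)/(k + 2)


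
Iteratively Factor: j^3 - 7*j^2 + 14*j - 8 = (j - 4)*(j^2 - 3*j + 2) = (j - 4)*(j - 1)*(j - 2)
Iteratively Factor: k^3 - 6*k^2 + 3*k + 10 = (k - 5)*(k^2 - k - 2) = (k - 5)*(k + 1)*(k - 2)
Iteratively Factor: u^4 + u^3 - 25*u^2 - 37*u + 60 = (u + 4)*(u^3 - 3*u^2 - 13*u + 15) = (u - 5)*(u + 4)*(u^2 + 2*u - 3) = (u - 5)*(u + 3)*(u + 4)*(u - 1)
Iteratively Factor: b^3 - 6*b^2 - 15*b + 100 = (b - 5)*(b^2 - b - 20) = (b - 5)*(b + 4)*(b - 5)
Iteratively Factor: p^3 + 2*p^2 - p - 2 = (p + 2)*(p^2 - 1) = (p - 1)*(p + 2)*(p + 1)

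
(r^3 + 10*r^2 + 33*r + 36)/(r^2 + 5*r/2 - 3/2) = 2*(r^2 + 7*r + 12)/(2*r - 1)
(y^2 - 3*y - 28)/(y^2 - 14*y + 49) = (y + 4)/(y - 7)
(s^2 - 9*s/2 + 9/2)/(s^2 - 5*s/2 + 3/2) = (s - 3)/(s - 1)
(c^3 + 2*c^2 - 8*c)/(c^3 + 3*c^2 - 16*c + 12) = c*(c + 4)/(c^2 + 5*c - 6)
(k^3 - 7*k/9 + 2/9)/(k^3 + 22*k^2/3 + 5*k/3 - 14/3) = (k - 1/3)/(k + 7)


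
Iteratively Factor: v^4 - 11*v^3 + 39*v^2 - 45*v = (v - 5)*(v^3 - 6*v^2 + 9*v) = v*(v - 5)*(v^2 - 6*v + 9) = v*(v - 5)*(v - 3)*(v - 3)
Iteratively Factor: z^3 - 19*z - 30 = (z + 2)*(z^2 - 2*z - 15) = (z - 5)*(z + 2)*(z + 3)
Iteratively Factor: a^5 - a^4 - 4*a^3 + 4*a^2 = (a)*(a^4 - a^3 - 4*a^2 + 4*a) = a*(a + 2)*(a^3 - 3*a^2 + 2*a) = a^2*(a + 2)*(a^2 - 3*a + 2) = a^2*(a - 1)*(a + 2)*(a - 2)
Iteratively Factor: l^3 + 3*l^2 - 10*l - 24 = (l + 2)*(l^2 + l - 12) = (l + 2)*(l + 4)*(l - 3)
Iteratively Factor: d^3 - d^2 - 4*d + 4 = (d + 2)*(d^2 - 3*d + 2) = (d - 1)*(d + 2)*(d - 2)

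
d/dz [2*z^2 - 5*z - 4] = 4*z - 5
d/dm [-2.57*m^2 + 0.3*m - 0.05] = 0.3 - 5.14*m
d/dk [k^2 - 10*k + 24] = 2*k - 10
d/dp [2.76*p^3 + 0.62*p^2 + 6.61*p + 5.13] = 8.28*p^2 + 1.24*p + 6.61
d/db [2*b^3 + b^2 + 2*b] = 6*b^2 + 2*b + 2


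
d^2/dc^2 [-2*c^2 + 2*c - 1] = -4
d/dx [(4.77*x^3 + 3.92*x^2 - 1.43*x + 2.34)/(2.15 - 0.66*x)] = (-6.2964*x^3 + 28.1793*x^2 + 16.856*x - 1.5301)/(0.4356*x^2 - 2.838*x + 4.6225)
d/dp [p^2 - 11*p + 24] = 2*p - 11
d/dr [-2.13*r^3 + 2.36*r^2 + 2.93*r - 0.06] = -6.39*r^2 + 4.72*r + 2.93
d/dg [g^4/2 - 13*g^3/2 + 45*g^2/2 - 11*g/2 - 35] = 2*g^3 - 39*g^2/2 + 45*g - 11/2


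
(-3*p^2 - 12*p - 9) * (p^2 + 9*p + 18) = -3*p^4 - 39*p^3 - 171*p^2 - 297*p - 162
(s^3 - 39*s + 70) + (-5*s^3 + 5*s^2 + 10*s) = -4*s^3 + 5*s^2 - 29*s + 70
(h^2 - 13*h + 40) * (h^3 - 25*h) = h^5 - 13*h^4 + 15*h^3 + 325*h^2 - 1000*h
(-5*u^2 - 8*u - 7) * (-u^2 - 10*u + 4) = 5*u^4 + 58*u^3 + 67*u^2 + 38*u - 28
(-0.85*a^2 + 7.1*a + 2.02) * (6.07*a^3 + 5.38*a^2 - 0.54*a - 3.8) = -5.1595*a^5 + 38.524*a^4 + 50.9184*a^3 + 10.2636*a^2 - 28.0708*a - 7.676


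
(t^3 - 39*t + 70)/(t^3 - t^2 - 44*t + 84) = (t - 5)/(t - 6)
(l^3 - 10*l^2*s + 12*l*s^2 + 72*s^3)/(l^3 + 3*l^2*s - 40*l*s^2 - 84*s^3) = (l - 6*s)/(l + 7*s)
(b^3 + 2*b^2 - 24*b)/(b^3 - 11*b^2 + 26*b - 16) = b*(b^2 + 2*b - 24)/(b^3 - 11*b^2 + 26*b - 16)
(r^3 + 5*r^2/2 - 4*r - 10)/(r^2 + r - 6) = (r^2 + 9*r/2 + 5)/(r + 3)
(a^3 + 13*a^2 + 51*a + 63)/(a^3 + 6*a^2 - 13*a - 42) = (a^2 + 6*a + 9)/(a^2 - a - 6)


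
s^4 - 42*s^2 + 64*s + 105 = (s - 5)*(s - 3)*(s + 1)*(s + 7)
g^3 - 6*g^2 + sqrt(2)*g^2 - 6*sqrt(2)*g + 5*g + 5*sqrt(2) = (g - 5)*(g - 1)*(g + sqrt(2))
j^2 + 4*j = j*(j + 4)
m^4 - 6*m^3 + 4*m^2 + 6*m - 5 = (m - 5)*(m - 1)^2*(m + 1)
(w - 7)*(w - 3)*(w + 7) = w^3 - 3*w^2 - 49*w + 147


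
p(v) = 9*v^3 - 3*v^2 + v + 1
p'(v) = 27*v^2 - 6*v + 1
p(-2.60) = -180.06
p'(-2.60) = 199.12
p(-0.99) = -11.66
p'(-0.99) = 33.40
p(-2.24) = -117.45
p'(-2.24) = 149.92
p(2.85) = 187.82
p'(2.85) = 203.21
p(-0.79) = -6.10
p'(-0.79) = 22.59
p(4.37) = 699.16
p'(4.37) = 490.40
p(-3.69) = -495.73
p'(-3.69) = 390.77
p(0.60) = 2.46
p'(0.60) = 7.12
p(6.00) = 1843.00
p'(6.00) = 937.00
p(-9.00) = -6812.00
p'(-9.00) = 2242.00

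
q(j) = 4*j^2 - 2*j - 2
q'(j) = 8*j - 2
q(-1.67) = 12.50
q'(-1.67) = -15.36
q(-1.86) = 15.56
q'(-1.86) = -16.88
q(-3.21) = 45.64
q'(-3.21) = -27.68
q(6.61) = 159.55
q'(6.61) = 50.88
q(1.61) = 5.15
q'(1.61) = 10.88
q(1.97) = 9.58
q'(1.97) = 13.76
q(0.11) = -2.17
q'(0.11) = -1.12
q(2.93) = 26.48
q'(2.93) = 21.44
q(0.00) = -2.00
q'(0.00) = -2.00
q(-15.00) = 928.00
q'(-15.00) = -122.00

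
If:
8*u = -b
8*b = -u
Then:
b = 0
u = 0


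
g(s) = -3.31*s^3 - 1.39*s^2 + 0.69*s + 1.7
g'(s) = -9.93*s^2 - 2.78*s + 0.69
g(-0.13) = 1.59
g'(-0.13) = 0.88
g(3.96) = -222.91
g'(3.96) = -166.04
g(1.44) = -10.07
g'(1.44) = -23.90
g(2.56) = -61.18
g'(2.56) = -71.50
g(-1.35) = 6.38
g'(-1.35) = -13.65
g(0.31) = 1.68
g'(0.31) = -1.13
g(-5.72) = 571.74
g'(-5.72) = -308.30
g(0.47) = 1.37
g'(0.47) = -2.81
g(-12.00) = 5512.94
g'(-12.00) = -1395.87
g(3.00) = -98.11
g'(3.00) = -97.02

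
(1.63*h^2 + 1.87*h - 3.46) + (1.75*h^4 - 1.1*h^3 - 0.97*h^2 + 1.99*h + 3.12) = 1.75*h^4 - 1.1*h^3 + 0.66*h^2 + 3.86*h - 0.34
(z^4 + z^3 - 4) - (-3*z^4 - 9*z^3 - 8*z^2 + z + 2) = 4*z^4 + 10*z^3 + 8*z^2 - z - 6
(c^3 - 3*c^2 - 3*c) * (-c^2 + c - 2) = -c^5 + 4*c^4 - 2*c^3 + 3*c^2 + 6*c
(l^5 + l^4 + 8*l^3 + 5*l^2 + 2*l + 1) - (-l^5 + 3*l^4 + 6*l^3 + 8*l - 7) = 2*l^5 - 2*l^4 + 2*l^3 + 5*l^2 - 6*l + 8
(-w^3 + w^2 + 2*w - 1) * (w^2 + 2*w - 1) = -w^5 - w^4 + 5*w^3 + 2*w^2 - 4*w + 1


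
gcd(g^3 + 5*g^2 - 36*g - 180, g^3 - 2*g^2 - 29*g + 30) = g^2 - g - 30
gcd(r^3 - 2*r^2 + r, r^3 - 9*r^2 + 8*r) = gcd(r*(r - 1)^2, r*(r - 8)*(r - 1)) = r^2 - r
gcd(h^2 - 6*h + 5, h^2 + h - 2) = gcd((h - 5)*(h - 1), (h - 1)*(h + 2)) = h - 1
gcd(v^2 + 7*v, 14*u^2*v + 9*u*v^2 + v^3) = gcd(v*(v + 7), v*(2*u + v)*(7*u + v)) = v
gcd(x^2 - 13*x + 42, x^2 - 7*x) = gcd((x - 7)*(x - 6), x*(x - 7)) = x - 7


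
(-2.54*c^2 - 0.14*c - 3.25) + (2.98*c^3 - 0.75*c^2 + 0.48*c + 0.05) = 2.98*c^3 - 3.29*c^2 + 0.34*c - 3.2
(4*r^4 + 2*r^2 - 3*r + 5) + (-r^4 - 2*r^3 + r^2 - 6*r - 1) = 3*r^4 - 2*r^3 + 3*r^2 - 9*r + 4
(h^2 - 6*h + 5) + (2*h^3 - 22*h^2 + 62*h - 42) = 2*h^3 - 21*h^2 + 56*h - 37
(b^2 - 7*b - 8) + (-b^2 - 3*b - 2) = -10*b - 10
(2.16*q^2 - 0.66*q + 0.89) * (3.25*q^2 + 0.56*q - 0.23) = 7.02*q^4 - 0.9354*q^3 + 2.0261*q^2 + 0.6502*q - 0.2047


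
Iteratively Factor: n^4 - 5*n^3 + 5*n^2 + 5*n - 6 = (n - 2)*(n^3 - 3*n^2 - n + 3) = (n - 3)*(n - 2)*(n^2 - 1) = (n - 3)*(n - 2)*(n + 1)*(n - 1)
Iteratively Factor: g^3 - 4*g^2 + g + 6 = (g - 3)*(g^2 - g - 2) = (g - 3)*(g - 2)*(g + 1)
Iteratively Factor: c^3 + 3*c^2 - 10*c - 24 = (c + 2)*(c^2 + c - 12) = (c + 2)*(c + 4)*(c - 3)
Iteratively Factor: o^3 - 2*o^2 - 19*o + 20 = (o + 4)*(o^2 - 6*o + 5) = (o - 5)*(o + 4)*(o - 1)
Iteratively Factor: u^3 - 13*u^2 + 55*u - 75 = (u - 3)*(u^2 - 10*u + 25) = (u - 5)*(u - 3)*(u - 5)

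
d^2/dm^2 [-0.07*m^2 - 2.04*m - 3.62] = -0.140000000000000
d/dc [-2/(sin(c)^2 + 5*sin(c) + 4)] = 2*(2*sin(c) + 5)*cos(c)/(sin(c)^2 + 5*sin(c) + 4)^2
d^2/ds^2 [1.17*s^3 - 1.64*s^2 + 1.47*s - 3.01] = 7.02*s - 3.28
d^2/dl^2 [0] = 0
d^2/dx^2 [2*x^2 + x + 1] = 4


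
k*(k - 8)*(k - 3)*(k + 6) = k^4 - 5*k^3 - 42*k^2 + 144*k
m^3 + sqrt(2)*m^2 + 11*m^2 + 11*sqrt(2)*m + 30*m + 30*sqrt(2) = (m + 5)*(m + 6)*(m + sqrt(2))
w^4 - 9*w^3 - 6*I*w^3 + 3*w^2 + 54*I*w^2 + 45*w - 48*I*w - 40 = (w - 8)*(w - 1)*(w - 5*I)*(w - I)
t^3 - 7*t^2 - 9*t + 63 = (t - 7)*(t - 3)*(t + 3)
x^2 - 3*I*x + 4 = (x - 4*I)*(x + I)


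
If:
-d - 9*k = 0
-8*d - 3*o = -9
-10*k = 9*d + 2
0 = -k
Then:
No Solution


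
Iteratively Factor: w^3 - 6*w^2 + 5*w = (w - 1)*(w^2 - 5*w) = (w - 5)*(w - 1)*(w)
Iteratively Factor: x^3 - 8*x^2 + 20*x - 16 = (x - 2)*(x^2 - 6*x + 8) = (x - 2)^2*(x - 4)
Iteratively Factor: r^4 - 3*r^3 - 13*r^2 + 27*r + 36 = (r - 4)*(r^3 + r^2 - 9*r - 9) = (r - 4)*(r - 3)*(r^2 + 4*r + 3) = (r - 4)*(r - 3)*(r + 3)*(r + 1)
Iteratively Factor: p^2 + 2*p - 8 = (p - 2)*(p + 4)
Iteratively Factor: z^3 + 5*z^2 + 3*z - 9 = (z + 3)*(z^2 + 2*z - 3) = (z + 3)^2*(z - 1)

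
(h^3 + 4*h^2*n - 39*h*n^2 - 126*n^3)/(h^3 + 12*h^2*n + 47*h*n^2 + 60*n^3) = (h^2 + h*n - 42*n^2)/(h^2 + 9*h*n + 20*n^2)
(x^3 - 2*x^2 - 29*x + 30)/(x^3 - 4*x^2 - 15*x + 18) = (x + 5)/(x + 3)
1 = 1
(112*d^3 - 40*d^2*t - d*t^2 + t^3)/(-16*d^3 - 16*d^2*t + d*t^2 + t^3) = (-28*d^2 + 3*d*t + t^2)/(4*d^2 + 5*d*t + t^2)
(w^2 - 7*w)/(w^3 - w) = (w - 7)/(w^2 - 1)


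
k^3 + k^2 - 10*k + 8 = (k - 2)*(k - 1)*(k + 4)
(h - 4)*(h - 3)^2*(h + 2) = h^4 - 8*h^3 + 13*h^2 + 30*h - 72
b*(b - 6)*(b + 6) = b^3 - 36*b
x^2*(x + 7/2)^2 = x^4 + 7*x^3 + 49*x^2/4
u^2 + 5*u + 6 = (u + 2)*(u + 3)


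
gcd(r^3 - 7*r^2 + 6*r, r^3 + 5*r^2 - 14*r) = r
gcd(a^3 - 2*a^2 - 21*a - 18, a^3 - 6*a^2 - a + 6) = a^2 - 5*a - 6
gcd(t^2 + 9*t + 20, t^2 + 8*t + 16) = t + 4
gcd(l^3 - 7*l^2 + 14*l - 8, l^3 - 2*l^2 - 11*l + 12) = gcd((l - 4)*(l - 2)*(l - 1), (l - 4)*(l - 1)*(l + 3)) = l^2 - 5*l + 4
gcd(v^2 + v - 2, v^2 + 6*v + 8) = v + 2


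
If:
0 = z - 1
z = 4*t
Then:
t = 1/4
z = 1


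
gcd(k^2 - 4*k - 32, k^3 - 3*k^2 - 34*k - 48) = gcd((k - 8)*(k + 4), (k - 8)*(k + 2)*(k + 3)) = k - 8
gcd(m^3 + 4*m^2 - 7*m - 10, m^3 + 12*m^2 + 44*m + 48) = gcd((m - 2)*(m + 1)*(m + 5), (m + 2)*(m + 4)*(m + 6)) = 1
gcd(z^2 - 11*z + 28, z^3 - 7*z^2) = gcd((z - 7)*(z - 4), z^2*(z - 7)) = z - 7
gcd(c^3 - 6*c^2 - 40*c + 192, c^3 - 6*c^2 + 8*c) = c - 4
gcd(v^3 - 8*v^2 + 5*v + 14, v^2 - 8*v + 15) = 1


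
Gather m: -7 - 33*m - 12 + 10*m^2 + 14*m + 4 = 10*m^2 - 19*m - 15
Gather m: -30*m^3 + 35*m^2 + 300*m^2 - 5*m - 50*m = -30*m^3 + 335*m^2 - 55*m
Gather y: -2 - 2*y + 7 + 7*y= 5*y + 5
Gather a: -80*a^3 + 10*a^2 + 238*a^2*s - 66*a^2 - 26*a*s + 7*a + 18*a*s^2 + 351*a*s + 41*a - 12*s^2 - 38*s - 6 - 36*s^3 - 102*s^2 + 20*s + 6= -80*a^3 + a^2*(238*s - 56) + a*(18*s^2 + 325*s + 48) - 36*s^3 - 114*s^2 - 18*s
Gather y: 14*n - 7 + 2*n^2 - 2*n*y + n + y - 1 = 2*n^2 + 15*n + y*(1 - 2*n) - 8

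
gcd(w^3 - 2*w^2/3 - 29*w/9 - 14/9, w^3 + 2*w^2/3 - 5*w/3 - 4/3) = w + 1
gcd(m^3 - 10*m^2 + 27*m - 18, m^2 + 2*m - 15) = m - 3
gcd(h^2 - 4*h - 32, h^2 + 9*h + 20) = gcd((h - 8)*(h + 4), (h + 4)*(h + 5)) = h + 4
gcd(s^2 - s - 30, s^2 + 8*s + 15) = s + 5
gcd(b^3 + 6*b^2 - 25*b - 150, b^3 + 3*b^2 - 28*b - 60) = b^2 + b - 30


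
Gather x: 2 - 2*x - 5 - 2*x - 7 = -4*x - 10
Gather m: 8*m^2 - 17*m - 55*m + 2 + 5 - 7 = 8*m^2 - 72*m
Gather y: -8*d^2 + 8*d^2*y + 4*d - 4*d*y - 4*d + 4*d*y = 8*d^2*y - 8*d^2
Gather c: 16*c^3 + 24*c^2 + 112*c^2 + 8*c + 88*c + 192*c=16*c^3 + 136*c^2 + 288*c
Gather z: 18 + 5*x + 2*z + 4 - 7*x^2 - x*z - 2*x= -7*x^2 + 3*x + z*(2 - x) + 22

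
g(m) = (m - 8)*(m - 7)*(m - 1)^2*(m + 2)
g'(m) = (m - 8)*(m - 7)*(m - 1)^2 + (m - 8)*(m - 7)*(m + 2)*(2*m - 2) + (m - 8)*(m - 1)^2*(m + 2) + (m - 7)*(m - 1)^2*(m + 2)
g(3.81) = 613.19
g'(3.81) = 203.41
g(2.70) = 309.56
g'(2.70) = 299.65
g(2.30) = 194.68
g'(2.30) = 269.21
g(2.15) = 155.72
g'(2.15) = 249.61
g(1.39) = 19.12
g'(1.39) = 97.39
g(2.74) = 321.57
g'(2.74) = 300.84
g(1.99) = 117.75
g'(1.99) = 224.29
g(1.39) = 19.12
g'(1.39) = 97.39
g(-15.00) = -1683968.00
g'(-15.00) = 489792.00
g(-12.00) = -642200.00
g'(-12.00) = 228930.00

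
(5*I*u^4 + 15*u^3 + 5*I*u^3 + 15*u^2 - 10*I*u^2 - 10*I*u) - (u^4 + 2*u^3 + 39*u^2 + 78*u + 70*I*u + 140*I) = -u^4 + 5*I*u^4 + 13*u^3 + 5*I*u^3 - 24*u^2 - 10*I*u^2 - 78*u - 80*I*u - 140*I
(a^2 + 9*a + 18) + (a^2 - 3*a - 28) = 2*a^2 + 6*a - 10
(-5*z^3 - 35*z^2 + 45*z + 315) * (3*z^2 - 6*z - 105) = -15*z^5 - 75*z^4 + 870*z^3 + 4350*z^2 - 6615*z - 33075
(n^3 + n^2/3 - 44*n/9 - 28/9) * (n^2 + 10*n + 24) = n^5 + 31*n^4/3 + 202*n^3/9 - 44*n^2 - 1336*n/9 - 224/3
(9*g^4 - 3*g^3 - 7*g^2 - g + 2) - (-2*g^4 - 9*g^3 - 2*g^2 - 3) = 11*g^4 + 6*g^3 - 5*g^2 - g + 5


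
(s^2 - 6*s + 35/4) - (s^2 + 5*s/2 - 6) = 59/4 - 17*s/2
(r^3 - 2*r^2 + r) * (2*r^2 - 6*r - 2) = 2*r^5 - 10*r^4 + 12*r^3 - 2*r^2 - 2*r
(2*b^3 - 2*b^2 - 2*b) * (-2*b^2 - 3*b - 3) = -4*b^5 - 2*b^4 + 4*b^3 + 12*b^2 + 6*b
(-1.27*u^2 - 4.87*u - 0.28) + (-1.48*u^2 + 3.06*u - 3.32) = -2.75*u^2 - 1.81*u - 3.6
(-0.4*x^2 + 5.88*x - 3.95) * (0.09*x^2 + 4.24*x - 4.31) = -0.036*x^4 - 1.1668*x^3 + 26.2997*x^2 - 42.0908*x + 17.0245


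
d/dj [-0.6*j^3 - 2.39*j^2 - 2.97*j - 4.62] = -1.8*j^2 - 4.78*j - 2.97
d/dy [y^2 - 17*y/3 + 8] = 2*y - 17/3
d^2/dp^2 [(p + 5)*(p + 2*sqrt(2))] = 2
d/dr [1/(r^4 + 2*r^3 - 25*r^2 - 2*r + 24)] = 2*(-2*r^3 - 3*r^2 + 25*r + 1)/(r^4 + 2*r^3 - 25*r^2 - 2*r + 24)^2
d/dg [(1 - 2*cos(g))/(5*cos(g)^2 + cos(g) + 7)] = (10*sin(g)^2 + 10*cos(g) + 5)*sin(g)/(5*cos(g)^2 + cos(g) + 7)^2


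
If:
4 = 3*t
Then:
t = 4/3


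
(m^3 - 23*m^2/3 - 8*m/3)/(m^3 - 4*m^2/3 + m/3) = (3*m^2 - 23*m - 8)/(3*m^2 - 4*m + 1)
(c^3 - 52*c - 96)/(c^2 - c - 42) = (c^2 - 6*c - 16)/(c - 7)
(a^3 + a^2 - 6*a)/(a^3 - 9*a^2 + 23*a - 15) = a*(a^2 + a - 6)/(a^3 - 9*a^2 + 23*a - 15)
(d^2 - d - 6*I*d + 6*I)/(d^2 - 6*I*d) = (d - 1)/d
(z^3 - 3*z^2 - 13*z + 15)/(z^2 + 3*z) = z - 6 + 5/z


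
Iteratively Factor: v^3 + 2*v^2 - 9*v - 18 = (v + 3)*(v^2 - v - 6) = (v - 3)*(v + 3)*(v + 2)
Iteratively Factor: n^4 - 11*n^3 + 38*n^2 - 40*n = (n)*(n^3 - 11*n^2 + 38*n - 40) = n*(n - 4)*(n^2 - 7*n + 10) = n*(n - 5)*(n - 4)*(n - 2)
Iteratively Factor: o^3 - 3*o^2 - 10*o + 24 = (o + 3)*(o^2 - 6*o + 8) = (o - 4)*(o + 3)*(o - 2)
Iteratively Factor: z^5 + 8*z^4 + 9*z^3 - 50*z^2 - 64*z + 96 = (z + 4)*(z^4 + 4*z^3 - 7*z^2 - 22*z + 24) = (z + 4)^2*(z^3 - 7*z + 6) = (z - 2)*(z + 4)^2*(z^2 + 2*z - 3) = (z - 2)*(z - 1)*(z + 4)^2*(z + 3)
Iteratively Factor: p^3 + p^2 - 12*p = (p)*(p^2 + p - 12) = p*(p - 3)*(p + 4)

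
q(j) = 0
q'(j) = 0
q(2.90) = 0.00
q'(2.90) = 0.00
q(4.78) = 0.00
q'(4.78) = 0.00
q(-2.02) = 0.00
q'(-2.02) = 0.00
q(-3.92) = 0.00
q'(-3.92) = 0.00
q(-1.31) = 0.00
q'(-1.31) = 0.00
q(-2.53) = 0.00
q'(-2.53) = 0.00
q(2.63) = 0.00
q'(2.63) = 0.00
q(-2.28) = 0.00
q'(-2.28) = 0.00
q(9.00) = 0.00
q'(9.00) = 0.00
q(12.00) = 0.00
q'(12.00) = 0.00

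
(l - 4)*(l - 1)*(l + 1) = l^3 - 4*l^2 - l + 4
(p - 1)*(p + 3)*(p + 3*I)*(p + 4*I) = p^4 + 2*p^3 + 7*I*p^3 - 15*p^2 + 14*I*p^2 - 24*p - 21*I*p + 36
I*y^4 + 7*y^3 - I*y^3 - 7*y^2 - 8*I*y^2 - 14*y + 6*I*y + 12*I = (y - 2)*(y - 6*I)*(y - I)*(I*y + I)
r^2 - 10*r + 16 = (r - 8)*(r - 2)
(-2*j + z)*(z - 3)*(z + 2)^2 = -2*j*z^3 - 2*j*z^2 + 16*j*z + 24*j + z^4 + z^3 - 8*z^2 - 12*z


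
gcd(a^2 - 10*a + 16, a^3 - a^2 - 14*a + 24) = a - 2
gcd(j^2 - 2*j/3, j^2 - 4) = 1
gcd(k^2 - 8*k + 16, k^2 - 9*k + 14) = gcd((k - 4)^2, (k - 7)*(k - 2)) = 1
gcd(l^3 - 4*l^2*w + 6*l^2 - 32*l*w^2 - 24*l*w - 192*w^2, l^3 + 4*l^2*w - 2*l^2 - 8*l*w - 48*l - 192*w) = l^2 + 4*l*w + 6*l + 24*w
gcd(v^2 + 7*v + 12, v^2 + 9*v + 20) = v + 4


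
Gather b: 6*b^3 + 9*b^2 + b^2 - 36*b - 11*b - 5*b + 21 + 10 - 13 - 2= 6*b^3 + 10*b^2 - 52*b + 16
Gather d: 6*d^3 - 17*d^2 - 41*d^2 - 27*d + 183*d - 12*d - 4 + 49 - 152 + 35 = 6*d^3 - 58*d^2 + 144*d - 72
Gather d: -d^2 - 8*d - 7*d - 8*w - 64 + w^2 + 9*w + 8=-d^2 - 15*d + w^2 + w - 56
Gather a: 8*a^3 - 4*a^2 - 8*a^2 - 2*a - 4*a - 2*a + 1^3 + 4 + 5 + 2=8*a^3 - 12*a^2 - 8*a + 12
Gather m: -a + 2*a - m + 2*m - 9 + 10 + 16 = a + m + 17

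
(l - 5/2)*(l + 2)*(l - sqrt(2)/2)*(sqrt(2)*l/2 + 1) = sqrt(2)*l^4/2 - sqrt(2)*l^3/4 + l^3/2 - 3*sqrt(2)*l^2 - l^2/4 - 5*l/2 + sqrt(2)*l/4 + 5*sqrt(2)/2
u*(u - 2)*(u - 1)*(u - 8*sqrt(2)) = u^4 - 8*sqrt(2)*u^3 - 3*u^3 + 2*u^2 + 24*sqrt(2)*u^2 - 16*sqrt(2)*u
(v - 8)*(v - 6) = v^2 - 14*v + 48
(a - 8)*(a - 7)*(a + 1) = a^3 - 14*a^2 + 41*a + 56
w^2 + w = w*(w + 1)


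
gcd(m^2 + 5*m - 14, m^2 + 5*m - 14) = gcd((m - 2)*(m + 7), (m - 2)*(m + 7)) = m^2 + 5*m - 14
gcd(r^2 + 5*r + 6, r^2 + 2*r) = r + 2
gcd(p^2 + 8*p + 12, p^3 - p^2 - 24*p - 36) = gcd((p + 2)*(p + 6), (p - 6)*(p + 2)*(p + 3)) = p + 2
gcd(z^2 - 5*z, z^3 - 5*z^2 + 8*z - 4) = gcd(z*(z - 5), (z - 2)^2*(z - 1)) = 1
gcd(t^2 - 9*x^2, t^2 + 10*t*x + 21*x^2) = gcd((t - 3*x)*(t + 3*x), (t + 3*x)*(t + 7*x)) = t + 3*x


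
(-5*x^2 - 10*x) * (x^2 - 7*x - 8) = -5*x^4 + 25*x^3 + 110*x^2 + 80*x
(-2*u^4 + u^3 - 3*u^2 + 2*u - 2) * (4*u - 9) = -8*u^5 + 22*u^4 - 21*u^3 + 35*u^2 - 26*u + 18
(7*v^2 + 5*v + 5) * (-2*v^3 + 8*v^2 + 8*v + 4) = -14*v^5 + 46*v^4 + 86*v^3 + 108*v^2 + 60*v + 20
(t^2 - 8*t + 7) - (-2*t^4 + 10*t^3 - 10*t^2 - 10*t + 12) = 2*t^4 - 10*t^3 + 11*t^2 + 2*t - 5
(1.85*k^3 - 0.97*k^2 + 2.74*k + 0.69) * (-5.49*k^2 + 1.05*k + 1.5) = -10.1565*k^5 + 7.2678*k^4 - 13.2861*k^3 - 2.3661*k^2 + 4.8345*k + 1.035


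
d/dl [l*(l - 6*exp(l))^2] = (l - 6*exp(l))*(-2*l*(6*exp(l) - 1) + l - 6*exp(l))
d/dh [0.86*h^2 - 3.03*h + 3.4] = 1.72*h - 3.03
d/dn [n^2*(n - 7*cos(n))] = n*(7*n*sin(n) + 3*n - 14*cos(n))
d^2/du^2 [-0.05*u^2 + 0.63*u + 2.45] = -0.100000000000000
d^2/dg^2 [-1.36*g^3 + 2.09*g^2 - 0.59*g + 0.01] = 4.18 - 8.16*g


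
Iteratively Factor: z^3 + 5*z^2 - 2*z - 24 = (z - 2)*(z^2 + 7*z + 12) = (z - 2)*(z + 4)*(z + 3)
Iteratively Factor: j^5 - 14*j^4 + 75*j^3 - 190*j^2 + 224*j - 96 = (j - 1)*(j^4 - 13*j^3 + 62*j^2 - 128*j + 96) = (j - 3)*(j - 1)*(j^3 - 10*j^2 + 32*j - 32) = (j - 3)*(j - 2)*(j - 1)*(j^2 - 8*j + 16) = (j - 4)*(j - 3)*(j - 2)*(j - 1)*(j - 4)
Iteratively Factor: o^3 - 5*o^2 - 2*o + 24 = (o - 3)*(o^2 - 2*o - 8) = (o - 4)*(o - 3)*(o + 2)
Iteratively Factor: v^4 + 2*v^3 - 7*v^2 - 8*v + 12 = (v + 2)*(v^3 - 7*v + 6) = (v - 1)*(v + 2)*(v^2 + v - 6) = (v - 2)*(v - 1)*(v + 2)*(v + 3)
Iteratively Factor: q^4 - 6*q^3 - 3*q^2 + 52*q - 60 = (q - 2)*(q^3 - 4*q^2 - 11*q + 30) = (q - 5)*(q - 2)*(q^2 + q - 6) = (q - 5)*(q - 2)^2*(q + 3)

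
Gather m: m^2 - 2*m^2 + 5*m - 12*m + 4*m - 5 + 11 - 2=-m^2 - 3*m + 4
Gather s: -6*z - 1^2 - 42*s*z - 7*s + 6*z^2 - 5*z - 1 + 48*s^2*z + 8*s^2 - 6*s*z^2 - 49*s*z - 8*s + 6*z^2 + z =s^2*(48*z + 8) + s*(-6*z^2 - 91*z - 15) + 12*z^2 - 10*z - 2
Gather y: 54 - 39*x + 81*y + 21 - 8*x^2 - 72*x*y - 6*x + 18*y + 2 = -8*x^2 - 45*x + y*(99 - 72*x) + 77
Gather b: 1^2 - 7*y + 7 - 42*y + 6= 14 - 49*y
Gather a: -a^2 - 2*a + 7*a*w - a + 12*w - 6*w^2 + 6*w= -a^2 + a*(7*w - 3) - 6*w^2 + 18*w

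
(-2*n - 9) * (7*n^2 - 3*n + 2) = -14*n^3 - 57*n^2 + 23*n - 18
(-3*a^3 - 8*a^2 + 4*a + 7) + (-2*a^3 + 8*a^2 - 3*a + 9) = -5*a^3 + a + 16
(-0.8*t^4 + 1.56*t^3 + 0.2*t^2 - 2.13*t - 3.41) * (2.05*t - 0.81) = -1.64*t^5 + 3.846*t^4 - 0.8536*t^3 - 4.5285*t^2 - 5.2652*t + 2.7621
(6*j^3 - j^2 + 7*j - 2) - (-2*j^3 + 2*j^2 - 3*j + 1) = 8*j^3 - 3*j^2 + 10*j - 3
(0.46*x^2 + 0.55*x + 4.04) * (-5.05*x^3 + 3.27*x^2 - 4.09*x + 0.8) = -2.323*x^5 - 1.2733*x^4 - 20.4849*x^3 + 11.3293*x^2 - 16.0836*x + 3.232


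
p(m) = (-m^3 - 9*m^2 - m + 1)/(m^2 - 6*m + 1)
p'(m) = (6 - 2*m)*(-m^3 - 9*m^2 - m + 1)/(m^2 - 6*m + 1)^2 + (-3*m^2 - 18*m - 1)/(m^2 - 6*m + 1) = (-m^4 + 12*m^3 + 52*m^2 - 20*m + 5)/(m^4 - 12*m^3 + 38*m^2 - 12*m + 1)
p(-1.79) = -1.36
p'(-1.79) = 0.57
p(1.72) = 5.10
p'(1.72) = 4.37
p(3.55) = 20.88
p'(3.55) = 16.33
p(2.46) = 9.19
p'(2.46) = 6.94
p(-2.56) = -1.69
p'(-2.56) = 0.29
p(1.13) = 2.90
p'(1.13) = 3.18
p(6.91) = -105.05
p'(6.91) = 75.85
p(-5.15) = -1.64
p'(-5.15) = -0.25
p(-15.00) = 4.32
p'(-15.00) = -0.79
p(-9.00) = 0.07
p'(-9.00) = -0.59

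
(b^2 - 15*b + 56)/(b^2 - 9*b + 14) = (b - 8)/(b - 2)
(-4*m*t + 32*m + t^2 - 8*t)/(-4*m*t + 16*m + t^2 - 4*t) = (t - 8)/(t - 4)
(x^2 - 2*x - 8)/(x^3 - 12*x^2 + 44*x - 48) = (x + 2)/(x^2 - 8*x + 12)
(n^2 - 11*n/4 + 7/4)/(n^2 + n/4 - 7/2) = (n - 1)/(n + 2)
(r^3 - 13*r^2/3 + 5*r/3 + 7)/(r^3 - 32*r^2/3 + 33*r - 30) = (3*r^2 - 4*r - 7)/(3*r^2 - 23*r + 30)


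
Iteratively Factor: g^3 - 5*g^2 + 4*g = (g)*(g^2 - 5*g + 4) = g*(g - 1)*(g - 4)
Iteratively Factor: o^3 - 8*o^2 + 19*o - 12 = (o - 3)*(o^2 - 5*o + 4) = (o - 4)*(o - 3)*(o - 1)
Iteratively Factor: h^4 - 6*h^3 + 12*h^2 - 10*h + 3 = (h - 1)*(h^3 - 5*h^2 + 7*h - 3) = (h - 3)*(h - 1)*(h^2 - 2*h + 1) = (h - 3)*(h - 1)^2*(h - 1)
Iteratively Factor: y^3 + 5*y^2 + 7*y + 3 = (y + 1)*(y^2 + 4*y + 3) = (y + 1)*(y + 3)*(y + 1)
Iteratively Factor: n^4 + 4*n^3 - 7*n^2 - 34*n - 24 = (n - 3)*(n^3 + 7*n^2 + 14*n + 8) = (n - 3)*(n + 1)*(n^2 + 6*n + 8) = (n - 3)*(n + 1)*(n + 2)*(n + 4)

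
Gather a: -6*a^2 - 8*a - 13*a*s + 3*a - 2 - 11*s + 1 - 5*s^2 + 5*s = -6*a^2 + a*(-13*s - 5) - 5*s^2 - 6*s - 1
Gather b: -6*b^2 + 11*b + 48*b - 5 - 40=-6*b^2 + 59*b - 45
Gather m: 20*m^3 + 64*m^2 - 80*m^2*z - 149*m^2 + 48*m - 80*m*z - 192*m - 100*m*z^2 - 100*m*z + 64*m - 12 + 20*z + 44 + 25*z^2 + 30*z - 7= 20*m^3 + m^2*(-80*z - 85) + m*(-100*z^2 - 180*z - 80) + 25*z^2 + 50*z + 25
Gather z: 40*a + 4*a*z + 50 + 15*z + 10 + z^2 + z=40*a + z^2 + z*(4*a + 16) + 60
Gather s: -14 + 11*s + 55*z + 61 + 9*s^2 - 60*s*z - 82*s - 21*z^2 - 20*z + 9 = 9*s^2 + s*(-60*z - 71) - 21*z^2 + 35*z + 56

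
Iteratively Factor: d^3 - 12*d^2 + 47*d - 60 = (d - 5)*(d^2 - 7*d + 12) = (d - 5)*(d - 3)*(d - 4)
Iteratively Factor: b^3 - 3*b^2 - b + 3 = (b + 1)*(b^2 - 4*b + 3) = (b - 3)*(b + 1)*(b - 1)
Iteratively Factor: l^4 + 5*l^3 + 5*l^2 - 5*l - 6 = (l - 1)*(l^3 + 6*l^2 + 11*l + 6) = (l - 1)*(l + 3)*(l^2 + 3*l + 2) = (l - 1)*(l + 1)*(l + 3)*(l + 2)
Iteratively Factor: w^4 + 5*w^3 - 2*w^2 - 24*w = (w + 3)*(w^3 + 2*w^2 - 8*w) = (w - 2)*(w + 3)*(w^2 + 4*w) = w*(w - 2)*(w + 3)*(w + 4)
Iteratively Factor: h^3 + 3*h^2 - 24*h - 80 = (h - 5)*(h^2 + 8*h + 16) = (h - 5)*(h + 4)*(h + 4)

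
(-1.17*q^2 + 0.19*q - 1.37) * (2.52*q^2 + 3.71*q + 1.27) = -2.9484*q^4 - 3.8619*q^3 - 4.2334*q^2 - 4.8414*q - 1.7399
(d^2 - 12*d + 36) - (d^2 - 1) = 37 - 12*d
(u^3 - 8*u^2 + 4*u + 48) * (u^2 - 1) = u^5 - 8*u^4 + 3*u^3 + 56*u^2 - 4*u - 48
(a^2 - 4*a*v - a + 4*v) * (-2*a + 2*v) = -2*a^3 + 10*a^2*v + 2*a^2 - 8*a*v^2 - 10*a*v + 8*v^2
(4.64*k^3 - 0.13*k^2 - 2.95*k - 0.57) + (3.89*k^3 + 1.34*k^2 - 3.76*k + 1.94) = 8.53*k^3 + 1.21*k^2 - 6.71*k + 1.37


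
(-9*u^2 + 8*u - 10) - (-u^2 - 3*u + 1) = -8*u^2 + 11*u - 11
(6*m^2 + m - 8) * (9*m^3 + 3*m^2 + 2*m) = 54*m^5 + 27*m^4 - 57*m^3 - 22*m^2 - 16*m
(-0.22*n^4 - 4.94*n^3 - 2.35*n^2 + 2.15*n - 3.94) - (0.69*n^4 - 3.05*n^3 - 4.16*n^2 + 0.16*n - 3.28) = -0.91*n^4 - 1.89*n^3 + 1.81*n^2 + 1.99*n - 0.66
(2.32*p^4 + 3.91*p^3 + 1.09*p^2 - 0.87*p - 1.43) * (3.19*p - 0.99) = 7.4008*p^5 + 10.1761*p^4 - 0.3938*p^3 - 3.8544*p^2 - 3.7004*p + 1.4157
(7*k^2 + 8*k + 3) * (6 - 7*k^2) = -49*k^4 - 56*k^3 + 21*k^2 + 48*k + 18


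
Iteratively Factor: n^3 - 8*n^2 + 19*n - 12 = (n - 1)*(n^2 - 7*n + 12) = (n - 3)*(n - 1)*(n - 4)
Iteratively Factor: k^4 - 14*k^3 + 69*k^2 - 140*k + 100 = (k - 2)*(k^3 - 12*k^2 + 45*k - 50) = (k - 5)*(k - 2)*(k^2 - 7*k + 10) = (k - 5)*(k - 2)^2*(k - 5)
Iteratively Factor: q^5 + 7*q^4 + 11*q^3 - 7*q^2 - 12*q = (q)*(q^4 + 7*q^3 + 11*q^2 - 7*q - 12) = q*(q + 3)*(q^3 + 4*q^2 - q - 4) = q*(q + 1)*(q + 3)*(q^2 + 3*q - 4) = q*(q - 1)*(q + 1)*(q + 3)*(q + 4)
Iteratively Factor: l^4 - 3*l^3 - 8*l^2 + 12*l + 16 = (l + 2)*(l^3 - 5*l^2 + 2*l + 8) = (l - 4)*(l + 2)*(l^2 - l - 2) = (l - 4)*(l - 2)*(l + 2)*(l + 1)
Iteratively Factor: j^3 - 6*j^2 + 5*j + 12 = (j + 1)*(j^2 - 7*j + 12) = (j - 3)*(j + 1)*(j - 4)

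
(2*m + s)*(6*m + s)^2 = 72*m^3 + 60*m^2*s + 14*m*s^2 + s^3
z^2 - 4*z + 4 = (z - 2)^2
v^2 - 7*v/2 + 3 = (v - 2)*(v - 3/2)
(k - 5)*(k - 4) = k^2 - 9*k + 20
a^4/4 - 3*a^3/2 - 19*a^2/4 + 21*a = a*(a/4 + 1)*(a - 7)*(a - 3)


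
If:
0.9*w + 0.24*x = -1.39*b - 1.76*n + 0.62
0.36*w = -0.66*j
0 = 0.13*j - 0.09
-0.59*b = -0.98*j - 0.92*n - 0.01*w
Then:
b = 1.20536722038535 - 0.0952874158467115*x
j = 0.69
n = 0.0493450318023078 - 0.0611082340756085*x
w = -1.27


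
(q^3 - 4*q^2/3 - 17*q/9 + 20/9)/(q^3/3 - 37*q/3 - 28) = (-9*q^3 + 12*q^2 + 17*q - 20)/(3*(-q^3 + 37*q + 84))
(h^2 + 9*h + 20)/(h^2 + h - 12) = (h + 5)/(h - 3)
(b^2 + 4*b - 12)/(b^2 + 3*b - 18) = (b - 2)/(b - 3)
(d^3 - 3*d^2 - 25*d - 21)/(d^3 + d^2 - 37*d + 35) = (d^3 - 3*d^2 - 25*d - 21)/(d^3 + d^2 - 37*d + 35)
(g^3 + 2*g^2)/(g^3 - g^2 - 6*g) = g/(g - 3)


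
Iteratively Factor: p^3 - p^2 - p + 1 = (p - 1)*(p^2 - 1) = (p - 1)^2*(p + 1)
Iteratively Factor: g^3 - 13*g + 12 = (g - 3)*(g^2 + 3*g - 4) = (g - 3)*(g - 1)*(g + 4)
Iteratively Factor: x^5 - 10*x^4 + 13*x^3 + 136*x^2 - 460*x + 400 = (x - 5)*(x^4 - 5*x^3 - 12*x^2 + 76*x - 80) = (x - 5)*(x - 2)*(x^3 - 3*x^2 - 18*x + 40) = (x - 5)^2*(x - 2)*(x^2 + 2*x - 8) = (x - 5)^2*(x - 2)^2*(x + 4)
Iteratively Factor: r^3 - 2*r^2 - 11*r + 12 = (r - 1)*(r^2 - r - 12) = (r - 1)*(r + 3)*(r - 4)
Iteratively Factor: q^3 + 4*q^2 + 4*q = (q + 2)*(q^2 + 2*q) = q*(q + 2)*(q + 2)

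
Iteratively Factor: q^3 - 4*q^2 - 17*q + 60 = (q - 3)*(q^2 - q - 20) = (q - 3)*(q + 4)*(q - 5)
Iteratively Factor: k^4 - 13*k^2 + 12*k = (k - 1)*(k^3 + k^2 - 12*k) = (k - 3)*(k - 1)*(k^2 + 4*k) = k*(k - 3)*(k - 1)*(k + 4)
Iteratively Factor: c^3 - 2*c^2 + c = (c - 1)*(c^2 - c) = (c - 1)^2*(c)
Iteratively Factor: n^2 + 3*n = (n + 3)*(n)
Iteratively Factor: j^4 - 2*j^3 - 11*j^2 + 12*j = (j - 1)*(j^3 - j^2 - 12*j) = j*(j - 1)*(j^2 - j - 12) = j*(j - 4)*(j - 1)*(j + 3)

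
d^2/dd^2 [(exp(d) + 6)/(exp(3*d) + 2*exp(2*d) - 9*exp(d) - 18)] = 4*(exp(6*d) + 15*exp(5*d) + 43*exp(4*d) + 60*exp(3*d) + 216*exp(2*d) + 297*exp(d) - 162)*exp(d)/(exp(9*d) + 6*exp(8*d) - 15*exp(7*d) - 154*exp(6*d) - 81*exp(5*d) + 1242*exp(4*d) + 2187*exp(3*d) - 2430*exp(2*d) - 8748*exp(d) - 5832)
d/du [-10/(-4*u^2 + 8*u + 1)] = 80*(1 - u)/(-4*u^2 + 8*u + 1)^2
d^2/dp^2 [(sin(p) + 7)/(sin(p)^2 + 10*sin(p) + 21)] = (3*sin(p) + cos(p)^2 + 1)/(sin(p) + 3)^3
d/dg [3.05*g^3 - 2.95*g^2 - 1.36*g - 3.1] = 9.15*g^2 - 5.9*g - 1.36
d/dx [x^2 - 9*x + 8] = 2*x - 9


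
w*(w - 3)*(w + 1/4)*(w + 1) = w^4 - 7*w^3/4 - 7*w^2/2 - 3*w/4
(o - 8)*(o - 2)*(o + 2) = o^3 - 8*o^2 - 4*o + 32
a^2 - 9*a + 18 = (a - 6)*(a - 3)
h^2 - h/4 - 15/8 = (h - 3/2)*(h + 5/4)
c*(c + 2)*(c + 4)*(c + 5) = c^4 + 11*c^3 + 38*c^2 + 40*c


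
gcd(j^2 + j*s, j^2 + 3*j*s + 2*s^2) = j + s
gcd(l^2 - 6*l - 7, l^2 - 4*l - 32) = 1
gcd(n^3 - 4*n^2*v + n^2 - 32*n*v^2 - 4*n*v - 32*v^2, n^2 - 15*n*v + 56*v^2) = -n + 8*v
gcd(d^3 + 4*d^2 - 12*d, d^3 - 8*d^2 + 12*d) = d^2 - 2*d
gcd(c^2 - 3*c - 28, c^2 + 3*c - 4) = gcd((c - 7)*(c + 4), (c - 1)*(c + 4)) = c + 4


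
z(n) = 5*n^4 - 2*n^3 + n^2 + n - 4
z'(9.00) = 14113.00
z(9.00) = 31433.00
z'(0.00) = 1.00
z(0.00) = -4.00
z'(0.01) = 1.02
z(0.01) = -3.99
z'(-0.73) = -11.44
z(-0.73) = -2.00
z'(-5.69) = -3889.04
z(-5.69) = 5632.19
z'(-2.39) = -311.09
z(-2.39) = 189.77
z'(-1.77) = -132.24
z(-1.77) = 57.53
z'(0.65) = 5.26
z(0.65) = -2.58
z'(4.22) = 1405.62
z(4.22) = 1453.42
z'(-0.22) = 0.06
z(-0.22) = -4.14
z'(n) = 20*n^3 - 6*n^2 + 2*n + 1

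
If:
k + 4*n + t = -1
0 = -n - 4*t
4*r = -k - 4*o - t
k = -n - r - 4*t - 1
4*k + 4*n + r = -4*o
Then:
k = -28/73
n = -12/73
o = 205/292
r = -45/73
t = 3/73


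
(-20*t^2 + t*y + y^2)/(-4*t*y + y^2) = (5*t + y)/y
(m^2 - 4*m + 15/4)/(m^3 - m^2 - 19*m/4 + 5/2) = (2*m - 3)/(2*m^2 + 3*m - 2)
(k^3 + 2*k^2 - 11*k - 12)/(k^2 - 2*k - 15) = (-k^3 - 2*k^2 + 11*k + 12)/(-k^2 + 2*k + 15)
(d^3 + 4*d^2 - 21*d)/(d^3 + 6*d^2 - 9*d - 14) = d*(d - 3)/(d^2 - d - 2)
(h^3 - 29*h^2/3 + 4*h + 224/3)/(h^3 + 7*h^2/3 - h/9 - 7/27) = 9*(h^2 - 12*h + 32)/(9*h^2 - 1)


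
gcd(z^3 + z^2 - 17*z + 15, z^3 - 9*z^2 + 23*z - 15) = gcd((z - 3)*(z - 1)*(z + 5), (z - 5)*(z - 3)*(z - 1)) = z^2 - 4*z + 3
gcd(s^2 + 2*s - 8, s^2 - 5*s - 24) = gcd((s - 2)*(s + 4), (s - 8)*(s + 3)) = 1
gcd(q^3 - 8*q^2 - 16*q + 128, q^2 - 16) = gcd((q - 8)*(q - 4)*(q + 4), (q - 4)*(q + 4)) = q^2 - 16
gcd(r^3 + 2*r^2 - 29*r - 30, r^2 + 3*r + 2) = r + 1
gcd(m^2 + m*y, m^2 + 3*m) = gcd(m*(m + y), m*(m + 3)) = m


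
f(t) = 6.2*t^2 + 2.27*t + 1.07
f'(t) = 12.4*t + 2.27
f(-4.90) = 138.81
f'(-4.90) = -58.49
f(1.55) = 19.48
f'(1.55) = 21.49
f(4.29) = 124.91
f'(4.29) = 55.47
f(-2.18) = 25.59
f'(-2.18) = -24.76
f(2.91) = 60.18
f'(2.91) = 38.35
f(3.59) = 89.13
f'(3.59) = 46.79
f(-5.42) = 170.90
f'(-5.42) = -64.94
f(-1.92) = 19.57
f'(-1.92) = -21.54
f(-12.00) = 866.63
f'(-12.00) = -146.53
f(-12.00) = 866.63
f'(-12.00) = -146.53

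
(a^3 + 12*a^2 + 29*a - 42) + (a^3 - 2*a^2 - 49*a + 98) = 2*a^3 + 10*a^2 - 20*a + 56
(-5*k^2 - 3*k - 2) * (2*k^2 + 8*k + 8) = -10*k^4 - 46*k^3 - 68*k^2 - 40*k - 16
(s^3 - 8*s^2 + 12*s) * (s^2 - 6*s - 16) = s^5 - 14*s^4 + 44*s^3 + 56*s^2 - 192*s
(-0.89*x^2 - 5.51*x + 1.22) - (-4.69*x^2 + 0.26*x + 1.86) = 3.8*x^2 - 5.77*x - 0.64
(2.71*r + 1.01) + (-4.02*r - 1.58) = -1.31*r - 0.57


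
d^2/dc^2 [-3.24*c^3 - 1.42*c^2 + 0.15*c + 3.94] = -19.44*c - 2.84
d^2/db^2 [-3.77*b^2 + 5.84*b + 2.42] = -7.54000000000000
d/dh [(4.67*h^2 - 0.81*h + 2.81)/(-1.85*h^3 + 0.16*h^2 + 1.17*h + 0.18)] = (8.6395*h^4 - 2.997*h^3 + 21.189*h^2 + 0.782*h - 3.4335)/(3.4225*h^6 - 0.592*h^5 - 4.3034*h^4 - 0.2916*h^3 + 1.4265*h^2 + 0.4212*h + 0.0324)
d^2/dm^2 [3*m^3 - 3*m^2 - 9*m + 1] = 18*m - 6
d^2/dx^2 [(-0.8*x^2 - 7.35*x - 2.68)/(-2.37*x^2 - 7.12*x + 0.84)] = (55.56939*x^3 + 99.8755920000001*x^2 + 359.134632*x + 371.439392)/(13.312053*x^6 + 119.976984*x^5 + 346.282596*x^4 + 275.897152*x^3 - 122.733072*x^2 + 15.071616*x - 0.592704)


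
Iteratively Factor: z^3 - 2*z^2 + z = (z)*(z^2 - 2*z + 1) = z*(z - 1)*(z - 1)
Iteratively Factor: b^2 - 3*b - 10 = (b - 5)*(b + 2)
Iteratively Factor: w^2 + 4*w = (w + 4)*(w)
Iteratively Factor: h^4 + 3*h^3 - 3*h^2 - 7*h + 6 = (h + 3)*(h^3 - 3*h + 2) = (h + 2)*(h + 3)*(h^2 - 2*h + 1) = (h - 1)*(h + 2)*(h + 3)*(h - 1)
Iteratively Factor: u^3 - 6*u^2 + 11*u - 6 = (u - 3)*(u^2 - 3*u + 2) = (u - 3)*(u - 1)*(u - 2)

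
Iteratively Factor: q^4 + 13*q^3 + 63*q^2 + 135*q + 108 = (q + 3)*(q^3 + 10*q^2 + 33*q + 36) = (q + 3)*(q + 4)*(q^2 + 6*q + 9) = (q + 3)^2*(q + 4)*(q + 3)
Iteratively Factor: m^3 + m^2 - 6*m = (m)*(m^2 + m - 6) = m*(m - 2)*(m + 3)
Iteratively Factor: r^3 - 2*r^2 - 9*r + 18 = (r + 3)*(r^2 - 5*r + 6) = (r - 2)*(r + 3)*(r - 3)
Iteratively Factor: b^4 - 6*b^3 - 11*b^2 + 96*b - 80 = (b - 5)*(b^3 - b^2 - 16*b + 16) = (b - 5)*(b - 4)*(b^2 + 3*b - 4) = (b - 5)*(b - 4)*(b - 1)*(b + 4)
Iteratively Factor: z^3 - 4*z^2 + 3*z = (z - 3)*(z^2 - z) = z*(z - 3)*(z - 1)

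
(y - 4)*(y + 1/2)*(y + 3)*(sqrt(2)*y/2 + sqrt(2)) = sqrt(2)*y^4/2 + 3*sqrt(2)*y^3/4 - 27*sqrt(2)*y^2/4 - 31*sqrt(2)*y/2 - 6*sqrt(2)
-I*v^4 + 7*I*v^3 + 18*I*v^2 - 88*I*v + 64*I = (v - 8)*(v - 2)*(v + 4)*(-I*v + I)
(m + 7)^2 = m^2 + 14*m + 49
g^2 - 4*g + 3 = (g - 3)*(g - 1)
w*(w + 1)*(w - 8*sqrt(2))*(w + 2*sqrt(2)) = w^4 - 6*sqrt(2)*w^3 + w^3 - 32*w^2 - 6*sqrt(2)*w^2 - 32*w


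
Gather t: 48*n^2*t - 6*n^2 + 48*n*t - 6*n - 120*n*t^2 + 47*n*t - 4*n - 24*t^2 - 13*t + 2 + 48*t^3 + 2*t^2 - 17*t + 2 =-6*n^2 - 10*n + 48*t^3 + t^2*(-120*n - 22) + t*(48*n^2 + 95*n - 30) + 4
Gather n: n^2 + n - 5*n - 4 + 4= n^2 - 4*n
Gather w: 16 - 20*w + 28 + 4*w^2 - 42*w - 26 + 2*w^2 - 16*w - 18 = 6*w^2 - 78*w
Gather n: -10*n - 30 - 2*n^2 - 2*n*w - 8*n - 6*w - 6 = -2*n^2 + n*(-2*w - 18) - 6*w - 36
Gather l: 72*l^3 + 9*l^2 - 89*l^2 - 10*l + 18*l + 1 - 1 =72*l^3 - 80*l^2 + 8*l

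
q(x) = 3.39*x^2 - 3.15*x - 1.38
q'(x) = 6.78*x - 3.15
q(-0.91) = 4.29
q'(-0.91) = -9.32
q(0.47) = -2.11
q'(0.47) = 0.04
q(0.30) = -2.02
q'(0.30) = -1.12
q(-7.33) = 203.85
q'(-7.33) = -52.85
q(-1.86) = 16.21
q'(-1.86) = -15.76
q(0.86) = -1.58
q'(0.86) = 2.68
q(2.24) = 8.57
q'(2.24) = 12.04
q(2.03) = 6.20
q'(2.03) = 10.61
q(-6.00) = 139.56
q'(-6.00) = -43.83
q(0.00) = -1.38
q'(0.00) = -3.15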